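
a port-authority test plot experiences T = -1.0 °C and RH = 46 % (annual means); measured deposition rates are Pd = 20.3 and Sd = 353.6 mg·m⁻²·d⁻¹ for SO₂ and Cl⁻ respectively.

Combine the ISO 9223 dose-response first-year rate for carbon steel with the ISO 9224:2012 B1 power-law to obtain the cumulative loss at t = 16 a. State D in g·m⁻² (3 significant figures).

D(16) = 706 g·m⁻²

carbon steel: temperature factor f = +0.150·(-11.0) = -1.6500
  SO₂ term: 1.77·20.3^0.52·exp(0.02·46-1.6500) = 4.082
  Cl⁻ term: 0.102·353.6^0.62·exp(0.033·46+0.04·-1.0) = 17
  sum: 4.082 + 17 → r_corr = 21.09 μm/a
Power-law: D(16) = r_corr · 16^0.523
  D(16) = 21.09 × 16^0.523 = 21.09 × 4.263 = 89.9 μm
  Mass loss = 89.9 μm × 7.85 g/cm³ = 705.7 g·m⁻²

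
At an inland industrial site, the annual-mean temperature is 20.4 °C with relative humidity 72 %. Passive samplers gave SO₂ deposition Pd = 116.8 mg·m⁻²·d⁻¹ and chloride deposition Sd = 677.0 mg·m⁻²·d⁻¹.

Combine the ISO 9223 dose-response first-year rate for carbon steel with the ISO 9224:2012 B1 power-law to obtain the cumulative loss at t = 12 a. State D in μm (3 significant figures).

D(12) = 704 μm

carbon steel: T>10 °C ⇒ hinge -0.054·(20.4−10) = -0.5616
  sulphur-dioxide contribution → 50.64 μm/a
  chloride contribution → 141.2 μm/a
  ⇒ r_corr(carbon steel) = 191.8 μm/a
Long-term exponent b (ISO 9224 Table 2, B1) = 0.523
  D(12) = 191.8 × 12^0.523 = 191.8 × 3.668 = 703.7 μm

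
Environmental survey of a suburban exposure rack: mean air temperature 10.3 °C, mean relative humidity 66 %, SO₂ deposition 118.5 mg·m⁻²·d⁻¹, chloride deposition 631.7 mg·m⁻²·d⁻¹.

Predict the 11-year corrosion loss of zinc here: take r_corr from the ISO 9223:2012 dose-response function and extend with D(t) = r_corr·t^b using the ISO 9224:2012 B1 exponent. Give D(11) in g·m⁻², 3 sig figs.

zinc: T>10 °C ⇒ hinge -0.071·(10.3−10) = -0.0213
  sulphur-dioxide contribution → 2.149 μm/a
  chloride contribution → 2.811 μm/a
  total first-year rate 4.96 μm/a
ISO 9224: D(t) = r_corr · t^b with b = 0.813 (zinc, B1)
  D(11) = 4.96 × 11^0.813 = 4.96 × 7.025 = 34.85 μm
  Mass loss = 34.85 μm × 7.14 g/cm³ = 248.8 g·m⁻²

D(11) = 249 g·m⁻²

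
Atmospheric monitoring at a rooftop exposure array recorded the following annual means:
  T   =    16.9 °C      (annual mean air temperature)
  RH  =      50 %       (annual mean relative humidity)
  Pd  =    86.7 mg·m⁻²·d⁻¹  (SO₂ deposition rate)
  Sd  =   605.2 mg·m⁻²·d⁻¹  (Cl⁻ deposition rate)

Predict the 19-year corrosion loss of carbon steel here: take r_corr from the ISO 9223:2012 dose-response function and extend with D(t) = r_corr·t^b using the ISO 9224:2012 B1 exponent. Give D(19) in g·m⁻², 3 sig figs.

carbon steel: f(T) = -0.054·(T−10) [T>10 °C] = -0.3726
  SO₂ term: 1.77·86.7^0.52·exp(0.02·50-0.3726) = 33.75
  Sd branch = 0.102·Sd^0.62·e^(0.033·RH+0.04·T) = 55.4 μm/a
  sum: 33.75 + 55.4 → r_corr = 89.15 μm/a
Long-term exponent b (ISO 9224 Table 2, B1) = 0.523
  D(19) = 89.15 × 19^0.523 = 89.15 × 4.664 = 415.8 μm
  Mass loss = 415.8 μm × 7.85 g/cm³ = 3264 g·m⁻²

D(19) = 3.26e+03 g·m⁻²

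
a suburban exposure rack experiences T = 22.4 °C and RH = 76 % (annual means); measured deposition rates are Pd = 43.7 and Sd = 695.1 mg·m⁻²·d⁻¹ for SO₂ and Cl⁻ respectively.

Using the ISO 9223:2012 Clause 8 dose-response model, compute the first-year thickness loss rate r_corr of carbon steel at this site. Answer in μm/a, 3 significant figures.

carbon steel: f(T) = -0.054·(T−10) [T>10 °C] = -0.6696
  Pd branch = 1.77·Pd^0.52·e^(0.02·RH+f) = 29.54 μm/a
  Sd branch = 0.102·Sd^0.62·e^(0.033·RH+0.04·T) = 177.4 μm/a
  r_corr = 29.54 + 177.4 = 207 μm/a

r_corr = 207 μm/a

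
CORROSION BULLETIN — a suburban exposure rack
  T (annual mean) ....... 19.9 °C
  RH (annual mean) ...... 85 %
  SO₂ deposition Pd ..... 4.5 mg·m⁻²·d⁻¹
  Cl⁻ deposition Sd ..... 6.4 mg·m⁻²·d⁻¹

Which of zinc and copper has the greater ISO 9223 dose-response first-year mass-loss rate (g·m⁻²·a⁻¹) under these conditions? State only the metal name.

copper

zinc: f(T) = -0.071·(T−10) [T>10 °C] = -0.7029
  sulphur-dioxide contribution → 0.6178 μm/a
  chloride contribution → 0.5401 μm/a
  ⇒ r_corr(zinc) = 1.158 μm/a
  mass loss = 1.158 μm/a × 7.14 g/cm³ = 8.267 g·m⁻²·a⁻¹
copper: temperature factor f = -0.080·(9.9) = -0.7920
  sulphur-dioxide contribution → 0.5347 μm/a
  chloride contribution → 0.9568 μm/a
  total first-year rate 1.492 μm/a
  mass loss = 1.492 μm/a × 8.96 g/cm³ = 13.36 g·m⁻²·a⁻¹
Ordering by g·m⁻²·a⁻¹: copper (13.4) > zinc (8.27)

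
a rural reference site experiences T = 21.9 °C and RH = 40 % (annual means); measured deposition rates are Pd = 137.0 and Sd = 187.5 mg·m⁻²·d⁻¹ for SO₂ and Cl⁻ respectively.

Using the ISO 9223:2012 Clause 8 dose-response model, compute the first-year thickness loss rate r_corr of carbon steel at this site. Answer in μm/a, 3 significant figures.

carbon steel: f(T) = -0.054·(T−10) [T>10 °C] = -0.6426
  SO₂ term: 1.77·137.0^0.52·exp(0.02·40-0.6426) = 26.76
  Sd branch = 0.102·Sd^0.62·e^(0.033·RH+0.04·T) = 23.53 μm/a
  r_corr = 26.76 + 23.53 = 50.28 μm/a

r_corr = 50.3 μm/a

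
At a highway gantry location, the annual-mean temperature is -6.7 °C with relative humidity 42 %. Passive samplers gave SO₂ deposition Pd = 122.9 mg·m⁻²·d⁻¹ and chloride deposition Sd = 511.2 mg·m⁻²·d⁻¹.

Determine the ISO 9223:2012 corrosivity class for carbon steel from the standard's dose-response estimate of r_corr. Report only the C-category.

carbon steel: f(T) = +0.150·(T−10) [T≤10 °C] = -2.5050
  sulphur-dioxide contribution → 4.087 μm/a
  chloride contribution → 14.91 μm/a
  total first-year rate 19 μm/a
ISO 9223 Table 2 (carbon steel): 1.3 < 19 ≤ 25 μm/a ⇒ C2

C2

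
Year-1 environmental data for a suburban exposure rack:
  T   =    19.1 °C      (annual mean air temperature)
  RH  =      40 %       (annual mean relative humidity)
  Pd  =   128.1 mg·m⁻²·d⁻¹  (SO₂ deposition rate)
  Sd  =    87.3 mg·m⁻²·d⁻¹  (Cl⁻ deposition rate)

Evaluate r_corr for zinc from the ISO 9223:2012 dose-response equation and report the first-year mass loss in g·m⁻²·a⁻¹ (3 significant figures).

r_corr = 13.7 g·m⁻²·a⁻¹

zinc: f(T) = -0.071·(T−10) [T>10 °C] = -0.6461
  Pd branch = 0.0129·Pd^0.44·e^(0.046·RH+f) = 0.3601 μm/a
  Cl⁻ term: 0.0175·87.3^0.57·exp(0.008·40+0.085·19.1) = 1.561
  r_corr = 0.3601 + 1.561 = 1.921 μm/a
Convert to mass loss: 1.921 μm/a × 7.14 g/cm³ = 13.72 g·m⁻²·a⁻¹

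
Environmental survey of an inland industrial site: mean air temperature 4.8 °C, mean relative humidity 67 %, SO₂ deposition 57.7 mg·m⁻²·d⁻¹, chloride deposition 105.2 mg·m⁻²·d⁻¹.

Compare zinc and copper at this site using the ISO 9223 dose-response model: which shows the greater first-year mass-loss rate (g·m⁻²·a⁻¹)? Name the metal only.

zinc

zinc: temperature factor f = +0.038·(-5.2) = -0.1976
  SO₂ term: 0.0129·57.7^0.44·exp(0.046·67-0.1976) = 1.375
  Cl⁻ term: 0.0175·105.2^0.57·exp(0.008·67+0.085·4.8) = 0.6391
  r_corr = 1.375 + 0.6391 = 2.014 μm/a
  mass loss = 2.014 μm/a × 7.14 g/cm³ = 14.38 g·m⁻²·a⁻¹
copper: temperature factor f = +0.126·(-5.2) = -0.6552
  SO₂ term: 0.0053·57.7^0.26·exp(0.059·67-0.6552) = 0.4115
  Cl⁻ term: 0.01025·105.2^0.27·exp(0.036·67+0.049·4.8) = 0.5085
  sum: 0.4115 + 0.5085 → r_corr = 0.9201 μm/a
  mass loss = 0.9201 μm/a × 8.96 g/cm³ = 8.244 g·m⁻²·a⁻¹
Ordering by g·m⁻²·a⁻¹: zinc (14.4) > copper (8.24)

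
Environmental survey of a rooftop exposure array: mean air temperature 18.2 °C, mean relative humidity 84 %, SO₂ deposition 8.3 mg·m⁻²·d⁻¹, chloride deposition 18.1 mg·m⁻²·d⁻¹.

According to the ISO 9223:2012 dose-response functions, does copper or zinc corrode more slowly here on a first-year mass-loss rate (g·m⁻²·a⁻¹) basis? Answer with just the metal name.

copper: T>10 °C ⇒ hinge -0.080·(18.2−10) = -0.6560
  Pd branch = 0.0053·Pd^0.26·e^(0.059·RH+f) = 0.6772 μm/a
  Cl⁻ term: 0.01025·18.1^0.27·exp(0.036·84+0.049·18.2) = 1.124
  sum: 0.6772 + 1.124 → r_corr = 1.802 μm/a
  mass loss = 1.802 μm/a × 8.96 g/cm³ = 16.14 g·m⁻²·a⁻¹
zinc: temperature factor f = -0.071·(8.2) = -0.5822
  SO₂ term: 0.0129·8.3^0.44·exp(0.046·84-0.5822) = 0.8715
  Cl⁻ term: 0.0175·18.1^0.57·exp(0.008·84+0.085·18.2) = 0.8387
  r_corr = 0.8715 + 0.8387 = 1.71 μm/a
  mass loss = 1.71 μm/a × 7.14 g/cm³ = 12.21 g·m⁻²·a⁻¹
Ordering by g·m⁻²·a⁻¹: copper (16.1) > zinc (12.2)

zinc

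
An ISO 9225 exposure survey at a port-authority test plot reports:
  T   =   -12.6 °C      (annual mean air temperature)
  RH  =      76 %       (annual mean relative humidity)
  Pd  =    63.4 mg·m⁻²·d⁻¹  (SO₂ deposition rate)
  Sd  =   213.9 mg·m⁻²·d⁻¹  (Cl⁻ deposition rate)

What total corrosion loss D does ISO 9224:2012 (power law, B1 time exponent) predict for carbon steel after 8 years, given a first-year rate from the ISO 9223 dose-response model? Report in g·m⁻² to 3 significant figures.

D(8) = 546 g·m⁻²

carbon steel: temperature factor f = +0.150·(-22.6) = -3.3900
  sulphur-dioxide contribution → 2.36 μm/a
  chloride contribution → 21.07 μm/a
  total first-year rate 23.43 μm/a
Power-law: D(8) = r_corr · 8^0.523
  D(8) = 23.43 × 8^0.523 = 23.43 × 2.967 = 69.52 μm
  Mass loss = 69.52 μm × 7.85 g/cm³ = 545.7 g·m⁻²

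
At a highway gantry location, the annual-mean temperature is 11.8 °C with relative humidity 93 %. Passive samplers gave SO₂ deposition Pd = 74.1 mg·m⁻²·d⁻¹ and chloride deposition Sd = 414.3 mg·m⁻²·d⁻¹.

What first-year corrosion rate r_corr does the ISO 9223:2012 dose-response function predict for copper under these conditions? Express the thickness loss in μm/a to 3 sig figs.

r_corr = 6.04 μm/a

copper: f(T) = -0.080·(T−10) [T>10 °C] = -0.1440
  Pd branch = 0.0053·Pd^0.26·e^(0.059·RH+f) = 3.395 μm/a
  Cl⁻ term: 0.01025·414.3^0.27·exp(0.036·93+0.049·11.8) = 2.646
  r_corr = 3.395 + 2.646 = 6.041 μm/a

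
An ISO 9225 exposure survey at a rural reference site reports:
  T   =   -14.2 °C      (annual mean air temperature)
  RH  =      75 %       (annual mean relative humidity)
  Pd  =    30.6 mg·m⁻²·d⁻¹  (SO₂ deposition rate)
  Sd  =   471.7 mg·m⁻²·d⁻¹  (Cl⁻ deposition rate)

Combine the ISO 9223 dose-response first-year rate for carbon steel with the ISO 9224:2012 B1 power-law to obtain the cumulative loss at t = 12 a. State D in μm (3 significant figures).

D(12) = 119 μm

carbon steel: temperature factor f = +0.150·(-24.2) = -3.6300
  Pd branch = 1.77·Pd^0.52·e^(0.02·RH+f) = 1.246 μm/a
  Cl⁻ term: 0.102·471.7^0.62·exp(0.033·75+0.04·-14.2) = 31.22
  r_corr = 1.246 + 31.22 = 32.47 μm/a
ISO 9224: D(t) = r_corr · t^b with b = 0.523 (carbon steel, B1)
  D(12) = 32.47 × 12^0.523 = 32.47 × 3.668 = 119.1 μm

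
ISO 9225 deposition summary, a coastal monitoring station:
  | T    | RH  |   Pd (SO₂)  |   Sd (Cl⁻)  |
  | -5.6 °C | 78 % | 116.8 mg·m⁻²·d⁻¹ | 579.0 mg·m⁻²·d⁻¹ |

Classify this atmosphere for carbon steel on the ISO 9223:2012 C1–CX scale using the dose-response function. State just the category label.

carbon steel: temperature factor f = +0.150·(-15.6) = -2.3400
  SO₂ term: 1.77·116.8^0.52·exp(0.02·78-2.3400) = 9.645
  Sd branch = 0.102·Sd^0.62·e^(0.033·RH+0.04·T) = 55.21 μm/a
  r_corr = 9.645 + 55.21 = 64.86 μm/a
ISO 9223 Table 2 (carbon steel): 50 < 64.9 ≤ 80 μm/a ⇒ C4

C4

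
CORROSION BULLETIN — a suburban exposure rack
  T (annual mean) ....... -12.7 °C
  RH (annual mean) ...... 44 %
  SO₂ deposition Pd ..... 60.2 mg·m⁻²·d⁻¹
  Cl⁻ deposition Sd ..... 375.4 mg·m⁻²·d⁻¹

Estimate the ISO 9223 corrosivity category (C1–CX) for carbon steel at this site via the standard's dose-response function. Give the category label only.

carbon steel: temperature factor f = +0.150·(-22.7) = -3.4050
  Pd branch = 1.77·Pd^0.52·e^(0.02·RH+f) = 1.193 μm/a
  Sd branch = 0.102·Sd^0.62·e^(0.033·RH+0.04·T) = 10.35 μm/a
  sum: 1.193 + 10.35 → r_corr = 11.54 μm/a
Category bounds: 1.3…25 μm/a bracket r_corr ⇒ C2

C2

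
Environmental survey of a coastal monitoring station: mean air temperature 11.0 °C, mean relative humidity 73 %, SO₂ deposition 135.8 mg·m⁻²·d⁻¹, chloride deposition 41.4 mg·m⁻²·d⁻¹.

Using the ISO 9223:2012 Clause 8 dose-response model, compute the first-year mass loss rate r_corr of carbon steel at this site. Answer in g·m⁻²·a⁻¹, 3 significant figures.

carbon steel: f(T) = -0.054·(T−10) [T>10 °C] = -0.0540
  SO₂ term: 1.77·135.8^0.52·exp(0.02·73-0.0540) = 92.83
  Cl⁻ term: 0.102·41.4^0.62·exp(0.033·73+0.04·11.0) = 17.72
  sum: 92.83 + 17.72 → r_corr = 110.6 μm/a
Convert to mass loss: 110.6 μm/a × 7.85 g/cm³ = 867.8 g·m⁻²·a⁻¹

r_corr = 868 g·m⁻²·a⁻¹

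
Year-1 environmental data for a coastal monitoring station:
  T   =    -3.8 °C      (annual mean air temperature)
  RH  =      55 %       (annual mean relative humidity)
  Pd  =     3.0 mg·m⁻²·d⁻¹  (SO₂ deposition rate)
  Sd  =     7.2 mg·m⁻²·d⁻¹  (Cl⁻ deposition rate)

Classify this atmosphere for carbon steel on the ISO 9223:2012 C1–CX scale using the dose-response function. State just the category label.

carbon steel: T≤10 °C ⇒ hinge +0.150·(-3.8−10) = -2.0700
  sulphur-dioxide contribution → 1.188 μm/a
  chloride contribution → 1.83 μm/a
  total first-year rate 3.018 μm/a
ISO 9223 Table 2 (carbon steel): 1.3 < 3.02 ≤ 25 μm/a ⇒ C2

C2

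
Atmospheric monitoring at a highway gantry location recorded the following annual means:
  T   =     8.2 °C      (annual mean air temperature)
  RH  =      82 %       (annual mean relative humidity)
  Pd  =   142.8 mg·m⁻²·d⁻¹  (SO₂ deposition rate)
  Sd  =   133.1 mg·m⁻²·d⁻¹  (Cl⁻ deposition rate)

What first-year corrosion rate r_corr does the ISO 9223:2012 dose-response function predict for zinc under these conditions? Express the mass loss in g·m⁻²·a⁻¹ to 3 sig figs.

r_corr = 41.0 g·m⁻²·a⁻¹

zinc: f(T) = +0.038·(T−10) [T≤10 °C] = -0.0684
  SO₂ term: 0.0129·142.8^0.44·exp(0.046·82-0.0684) = 4.646
  Cl⁻ term: 0.0175·133.1^0.57·exp(0.008·82+0.085·8.2) = 1.1
  r_corr = 4.646 + 1.1 = 5.747 μm/a
Convert to mass loss: 5.747 μm/a × 7.14 g/cm³ = 41.03 g·m⁻²·a⁻¹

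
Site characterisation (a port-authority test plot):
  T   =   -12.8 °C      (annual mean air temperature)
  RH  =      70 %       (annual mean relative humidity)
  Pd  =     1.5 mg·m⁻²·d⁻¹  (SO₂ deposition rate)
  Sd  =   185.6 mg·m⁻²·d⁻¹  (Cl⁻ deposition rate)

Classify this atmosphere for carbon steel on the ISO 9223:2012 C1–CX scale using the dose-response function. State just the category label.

C2

carbon steel: T≤10 °C ⇒ hinge +0.150·(-12.8−10) = -3.4200
  sulphur-dioxide contribution → 0.2899 μm/a
  chloride contribution → 15.7 μm/a
  ⇒ r_corr(carbon steel) = 15.99 μm/a
16 μm/a falls in (1.3, 25] for carbon steel → category C2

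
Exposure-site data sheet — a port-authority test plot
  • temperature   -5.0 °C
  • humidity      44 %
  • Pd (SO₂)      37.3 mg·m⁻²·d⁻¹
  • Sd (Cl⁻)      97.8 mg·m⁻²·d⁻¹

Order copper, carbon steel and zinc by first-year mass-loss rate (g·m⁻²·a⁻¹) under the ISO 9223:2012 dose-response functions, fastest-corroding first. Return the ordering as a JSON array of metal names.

copper: f(T) = +0.126·(T−10) [T≤10 °C] = -1.8900
  SO₂ term: 0.0053·37.3^0.26·exp(0.059·44-1.8900) = 0.02751
  Sd branch = 0.01025·Sd^0.27·e^(0.036·RH+0.049·T) = 0.1348 μm/a
  r_corr = 0.02751 + 0.1348 = 0.1623 μm/a
  mass loss = 0.1623 μm/a × 8.96 g/cm³ = 1.454 g·m⁻²·a⁻¹
carbon steel: f(T) = +0.150·(T−10) [T≤10 °C] = -2.2500
  Pd branch = 1.77·Pd^0.52·e^(0.02·RH+f) = 2.953 μm/a
  Cl⁻ term: 0.102·97.8^0.62·exp(0.033·44+0.04·-5.0) = 6.114
  r_corr = 2.953 + 6.114 = 9.067 μm/a
  mass loss = 9.067 μm/a × 7.85 g/cm³ = 71.18 g·m⁻²·a⁻¹
zinc: temperature factor f = +0.038·(-15.0) = -0.5700
  SO₂ term: 0.0129·37.3^0.44·exp(0.046·44-0.5700) = 0.2714
  Sd branch = 0.0175·Sd^0.57·e^(0.008·RH+0.085·T) = 0.2217 μm/a
  sum: 0.2714 + 0.2217 → r_corr = 0.4931 μm/a
  mass loss = 0.4931 μm/a × 7.14 g/cm³ = 3.521 g·m⁻²·a⁻¹
Ordering by g·m⁻²·a⁻¹: carbon steel (71.2) > zinc (3.52) > copper (1.45)

["carbon steel", "zinc", "copper"]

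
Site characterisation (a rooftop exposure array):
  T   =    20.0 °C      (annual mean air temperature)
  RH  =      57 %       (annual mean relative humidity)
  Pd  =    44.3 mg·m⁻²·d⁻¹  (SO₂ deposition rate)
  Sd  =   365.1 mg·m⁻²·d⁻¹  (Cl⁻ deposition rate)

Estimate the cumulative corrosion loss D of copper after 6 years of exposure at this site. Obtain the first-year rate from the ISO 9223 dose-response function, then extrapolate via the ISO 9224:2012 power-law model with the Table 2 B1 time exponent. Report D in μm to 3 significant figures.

D(6) = 4.06 μm

copper: temperature factor f = -0.080·(10.0) = -0.8000
  Pd branch = 0.0053·Pd^0.26·e^(0.059·RH+f) = 0.1843 μm/a
  Cl⁻ term: 0.01025·365.1^0.27·exp(0.036·57+0.049·20.0) = 1.046
  sum: 0.1843 + 1.046 → r_corr = 1.23 μm/a
Long-term exponent b (ISO 9224 Table 2, B1) = 0.667
  D(6) = 1.23 × 6^0.667 = 1.23 × 3.304 = 4.063 μm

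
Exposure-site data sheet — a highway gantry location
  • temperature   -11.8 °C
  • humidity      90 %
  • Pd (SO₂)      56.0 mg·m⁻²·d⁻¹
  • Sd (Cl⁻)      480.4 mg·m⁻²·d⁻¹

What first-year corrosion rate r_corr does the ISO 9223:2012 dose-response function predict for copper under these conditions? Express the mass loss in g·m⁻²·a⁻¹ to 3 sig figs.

r_corr = 8.72 g·m⁻²·a⁻¹

copper: T≤10 °C ⇒ hinge +0.126·(-11.8−10) = -2.7468
  Pd branch = 0.0053·Pd^0.26·e^(0.059·RH+f) = 0.1959 μm/a
  Cl⁻ term: 0.01025·480.4^0.27·exp(0.036·90+0.049·-11.8) = 0.7776
  sum: 0.1959 + 0.7776 → r_corr = 0.9735 μm/a
Convert to mass loss: 0.9735 μm/a × 8.96 g/cm³ = 8.722 g·m⁻²·a⁻¹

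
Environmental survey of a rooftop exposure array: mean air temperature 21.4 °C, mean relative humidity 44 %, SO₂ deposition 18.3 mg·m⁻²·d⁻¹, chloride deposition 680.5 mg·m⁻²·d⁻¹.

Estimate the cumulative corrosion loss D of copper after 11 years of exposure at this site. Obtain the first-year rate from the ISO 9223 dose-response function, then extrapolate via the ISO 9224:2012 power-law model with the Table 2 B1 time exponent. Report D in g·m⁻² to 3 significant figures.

D(11) = 39.5 g·m⁻²

copper: T>10 °C ⇒ hinge -0.080·(21.4−10) = -0.9120
  Pd branch = 0.0053·Pd^0.26·e^(0.059·RH+f) = 0.06079 μm/a
  Sd branch = 0.01025·Sd^0.27·e^(0.036·RH+0.049·T) = 0.8297 μm/a
  r_corr = 0.06079 + 0.8297 = 0.8905 μm/a
Power-law: D(11) = r_corr · 11^0.667
  D(11) = 0.8905 × 11^0.667 = 0.8905 × 4.95 = 4.408 μm
  Mass loss = 4.408 μm × 8.96 g/cm³ = 39.49 g·m⁻²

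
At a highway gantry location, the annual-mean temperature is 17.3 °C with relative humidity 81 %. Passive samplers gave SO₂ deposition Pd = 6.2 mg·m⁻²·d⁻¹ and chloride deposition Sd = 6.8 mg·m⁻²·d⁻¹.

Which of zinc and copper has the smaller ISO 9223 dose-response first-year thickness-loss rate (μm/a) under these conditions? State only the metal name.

zinc

zinc: temperature factor f = -0.071·(7.3) = -0.5183
  Pd branch = 0.0129·Pd^0.44·e^(0.046·RH+f) = 0.7118 μm/a
  Cl⁻ term: 0.0175·6.8^0.57·exp(0.008·81+0.085·17.3) = 0.4341
  sum: 0.7118 + 0.4341 → r_corr = 1.146 μm/a
copper: T>10 °C ⇒ hinge -0.080·(17.3−10) = -0.5840
  SO₂ term: 0.0053·6.2^0.26·exp(0.059·81-0.5840) = 0.5651
  Sd branch = 0.01025·Sd^0.27·e^(0.036·RH+0.049·T) = 0.7414 μm/a
  sum: 0.5651 + 0.7414 → r_corr = 1.307 μm/a
Ordering by μm/a: copper (1.31) > zinc (1.15)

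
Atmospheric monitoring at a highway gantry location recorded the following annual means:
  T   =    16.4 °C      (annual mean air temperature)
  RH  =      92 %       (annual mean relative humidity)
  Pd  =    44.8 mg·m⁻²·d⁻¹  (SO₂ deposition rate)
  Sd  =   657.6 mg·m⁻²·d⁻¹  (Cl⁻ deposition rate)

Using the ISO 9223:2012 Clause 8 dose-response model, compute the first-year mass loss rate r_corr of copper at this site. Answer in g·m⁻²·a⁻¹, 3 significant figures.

r_corr = 49.9 g·m⁻²·a⁻¹

copper: temperature factor f = -0.080·(6.4) = -0.5120
  Pd branch = 0.0053·Pd^0.26·e^(0.059·RH+f) = 1.944 μm/a
  Cl⁻ term: 0.01025·657.6^0.27·exp(0.036·92+0.049·16.4) = 3.622
  r_corr = 1.944 + 3.622 = 5.566 μm/a
Convert to mass loss: 5.566 μm/a × 8.96 g/cm³ = 49.87 g·m⁻²·a⁻¹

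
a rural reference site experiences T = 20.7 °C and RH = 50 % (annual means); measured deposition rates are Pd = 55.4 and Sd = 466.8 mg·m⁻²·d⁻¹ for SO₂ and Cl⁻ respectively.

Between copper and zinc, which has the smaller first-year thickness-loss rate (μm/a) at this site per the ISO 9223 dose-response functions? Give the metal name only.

copper: T>10 °C ⇒ hinge -0.080·(20.7−10) = -0.8560
  SO₂ term: 0.0053·55.4^0.26·exp(0.059·50-0.8560) = 0.1222
  Sd branch = 0.01025·Sd^0.27·e^(0.036·RH+0.049·T) = 0.8987 μm/a
  r_corr = 0.1222 + 0.8987 = 1.021 μm/a
zinc: T>10 °C ⇒ hinge -0.071·(20.7−10) = -0.7597
  Pd branch = 0.0129·Pd^0.44·e^(0.046·RH+f) = 0.3521 μm/a
  Cl⁻ term: 0.0175·466.8^0.57·exp(0.008·50+0.085·20.7) = 5.039
  sum: 0.3521 + 5.039 → r_corr = 5.391 μm/a
Ordering by μm/a: zinc (5.39) > copper (1.02)

copper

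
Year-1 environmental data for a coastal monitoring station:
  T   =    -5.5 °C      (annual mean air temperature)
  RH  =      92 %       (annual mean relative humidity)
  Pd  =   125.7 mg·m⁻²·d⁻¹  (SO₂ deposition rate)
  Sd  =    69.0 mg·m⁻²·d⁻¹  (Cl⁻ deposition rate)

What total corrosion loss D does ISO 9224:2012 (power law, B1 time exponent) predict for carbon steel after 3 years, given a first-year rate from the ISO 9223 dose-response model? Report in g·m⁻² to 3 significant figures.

D(3) = 516 g·m⁻²

carbon steel: T≤10 °C ⇒ hinge +0.150·(-5.5−10) = -2.3250
  SO₂ term: 1.77·125.7^0.52·exp(0.02·92-2.3250) = 13.46
  Cl⁻ term: 0.102·69.0^0.62·exp(0.033·92+0.04·-5.5) = 23.53
  r_corr = 13.46 + 23.53 = 36.99 μm/a
Long-term exponent b (ISO 9224 Table 2, B1) = 0.523
  D(3) = 36.99 × 3^0.523 = 36.99 × 1.776 = 65.71 μm
  Mass loss = 65.71 μm × 7.85 g/cm³ = 515.8 g·m⁻²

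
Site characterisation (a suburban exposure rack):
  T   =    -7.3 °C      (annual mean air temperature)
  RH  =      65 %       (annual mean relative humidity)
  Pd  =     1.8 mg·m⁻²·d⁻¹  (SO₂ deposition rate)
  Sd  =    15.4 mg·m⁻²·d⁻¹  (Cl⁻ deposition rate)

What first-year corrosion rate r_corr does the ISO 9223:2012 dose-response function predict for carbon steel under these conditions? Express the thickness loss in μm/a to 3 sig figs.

carbon steel: temperature factor f = +0.150·(-17.3) = -2.5950
  sulphur-dioxide contribution → 0.6581 μm/a
  chloride contribution → 3.545 μm/a
  total first-year rate 4.203 μm/a

r_corr = 4.20 μm/a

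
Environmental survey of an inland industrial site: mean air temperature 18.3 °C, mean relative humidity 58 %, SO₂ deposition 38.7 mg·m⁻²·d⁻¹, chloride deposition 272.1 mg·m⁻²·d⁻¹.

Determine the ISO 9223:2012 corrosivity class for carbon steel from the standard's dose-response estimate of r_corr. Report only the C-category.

C4

carbon steel: f(T) = -0.054·(T−10) [T>10 °C] = -0.4482
  sulphur-dioxide contribution → 24.14 μm/a
  chloride contribution → 46.48 μm/a
  ⇒ r_corr(carbon steel) = 70.62 μm/a
Category bounds: 50…80 μm/a bracket r_corr ⇒ C4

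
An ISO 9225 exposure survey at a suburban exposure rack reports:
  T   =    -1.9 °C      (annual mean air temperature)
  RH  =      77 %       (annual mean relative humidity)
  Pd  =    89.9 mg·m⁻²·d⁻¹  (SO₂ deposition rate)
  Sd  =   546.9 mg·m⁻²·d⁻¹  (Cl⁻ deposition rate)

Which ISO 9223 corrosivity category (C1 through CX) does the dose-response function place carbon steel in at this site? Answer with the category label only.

carbon steel: temperature factor f = +0.150·(-11.9) = -1.7850
  sulphur-dioxide contribution → 14.37 μm/a
  chloride contribution → 59.79 μm/a
  ⇒ r_corr(carbon steel) = 74.16 μm/a
Category bounds: 50…80 μm/a bracket r_corr ⇒ C4

C4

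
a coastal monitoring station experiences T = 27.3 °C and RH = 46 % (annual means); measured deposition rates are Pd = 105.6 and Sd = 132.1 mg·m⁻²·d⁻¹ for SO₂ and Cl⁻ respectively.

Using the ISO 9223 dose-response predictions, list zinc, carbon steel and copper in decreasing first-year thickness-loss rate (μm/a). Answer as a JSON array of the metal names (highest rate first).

zinc: temperature factor f = -0.071·(17.3) = -1.2283
  SO₂ term: 0.0129·105.6^0.44·exp(0.046·46-1.2283) = 0.2435
  Sd branch = 0.0175·Sd^0.57·e^(0.008·RH+0.085·T) = 4.164 μm/a
  sum: 0.2435 + 4.164 → r_corr = 4.408 μm/a
carbon steel: temperature factor f = -0.054·(17.3) = -0.9342
  Pd branch = 1.77·Pd^0.52·e^(0.02·RH+f) = 19.68 μm/a
  Sd branch = 0.102·Sd^0.62·e^(0.033·RH+0.04·T) = 28.65 μm/a
  sum: 19.68 + 28.65 → r_corr = 48.33 μm/a
copper: temperature factor f = -0.080·(17.3) = -1.3840
  Pd branch = 0.0053·Pd^0.26·e^(0.059·RH+f) = 0.0673 μm/a
  Cl⁻ term: 0.01025·132.1^0.27·exp(0.036·46+0.049·27.3) = 0.7647
  sum: 0.0673 + 0.7647 → r_corr = 0.832 μm/a
Ordering by μm/a: carbon steel (48.3) > zinc (4.41) > copper (0.832)

["carbon steel", "zinc", "copper"]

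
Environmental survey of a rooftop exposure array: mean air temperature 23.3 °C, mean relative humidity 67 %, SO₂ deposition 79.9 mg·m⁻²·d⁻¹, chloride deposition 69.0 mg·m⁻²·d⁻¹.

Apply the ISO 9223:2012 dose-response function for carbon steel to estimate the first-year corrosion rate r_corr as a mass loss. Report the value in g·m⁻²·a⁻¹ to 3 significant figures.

carbon steel: f(T) = -0.054·(T−10) [T>10 °C] = -0.7182
  Pd branch = 1.77·Pd^0.52·e^(0.02·RH+f) = 32.16 μm/a
  Sd branch = 0.102·Sd^0.62·e^(0.033·RH+0.04·T) = 32.63 μm/a
  sum: 32.16 + 32.63 → r_corr = 64.8 μm/a
Convert to mass loss: 64.8 μm/a × 7.85 g/cm³ = 508.7 g·m⁻²·a⁻¹

r_corr = 509 g·m⁻²·a⁻¹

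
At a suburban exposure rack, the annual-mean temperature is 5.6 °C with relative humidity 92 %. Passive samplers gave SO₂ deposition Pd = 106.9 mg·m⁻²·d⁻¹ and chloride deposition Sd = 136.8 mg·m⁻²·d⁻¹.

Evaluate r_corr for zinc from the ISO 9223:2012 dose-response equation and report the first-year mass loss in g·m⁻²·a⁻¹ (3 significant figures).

r_corr = 48.8 g·m⁻²·a⁻¹

zinc: T≤10 °C ⇒ hinge +0.038·(5.6−10) = -0.1672
  sulphur-dioxide contribution → 5.87 μm/a
  chloride contribution → 0.9704 μm/a
  ⇒ r_corr(zinc) = 6.841 μm/a
Convert to mass loss: 6.841 μm/a × 7.14 g/cm³ = 48.84 g·m⁻²·a⁻¹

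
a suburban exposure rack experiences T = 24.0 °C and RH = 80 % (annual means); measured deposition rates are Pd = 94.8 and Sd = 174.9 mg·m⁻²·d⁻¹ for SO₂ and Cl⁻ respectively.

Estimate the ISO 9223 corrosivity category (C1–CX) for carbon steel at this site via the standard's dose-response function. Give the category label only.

C5

carbon steel: f(T) = -0.054·(T−10) [T>10 °C] = -0.7560
  Pd branch = 1.77·Pd^0.52·e^(0.02·RH+f) = 43.9 μm/a
  Sd branch = 0.102·Sd^0.62·e^(0.033·RH+0.04·T) = 91.75 μm/a
  r_corr = 43.9 + 91.75 = 135.6 μm/a
ISO 9223 Table 2 (carbon steel): 80 < 136 ≤ 200 μm/a ⇒ C5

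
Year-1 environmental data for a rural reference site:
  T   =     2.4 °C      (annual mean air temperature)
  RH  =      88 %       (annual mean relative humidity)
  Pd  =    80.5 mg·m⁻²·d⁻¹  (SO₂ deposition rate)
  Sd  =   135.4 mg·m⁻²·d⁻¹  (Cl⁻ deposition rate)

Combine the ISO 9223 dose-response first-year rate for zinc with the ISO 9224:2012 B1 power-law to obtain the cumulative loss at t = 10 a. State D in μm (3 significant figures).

D(10) = 29.4 μm

zinc: temperature factor f = +0.038·(-7.6) = -0.2888
  SO₂ term: 0.0129·80.5^0.44·exp(0.046·88-0.2888) = 3.817
  Cl⁻ term: 0.0175·135.4^0.57·exp(0.008·88+0.085·2.4) = 0.7119
  r_corr = 3.817 + 0.7119 = 4.529 μm/a
Long-term exponent b (ISO 9224 Table 2, B1) = 0.813
  D(10) = 4.529 × 10^0.813 = 4.529 × 6.501 = 29.44 μm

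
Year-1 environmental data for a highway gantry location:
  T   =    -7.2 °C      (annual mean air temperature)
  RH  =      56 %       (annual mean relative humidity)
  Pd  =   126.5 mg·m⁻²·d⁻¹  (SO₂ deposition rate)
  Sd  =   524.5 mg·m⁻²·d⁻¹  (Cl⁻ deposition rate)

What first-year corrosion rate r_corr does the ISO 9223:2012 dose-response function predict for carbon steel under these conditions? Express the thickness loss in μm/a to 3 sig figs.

r_corr = 28.7 μm/a

carbon steel: T≤10 °C ⇒ hinge +0.150·(-7.2−10) = -2.5800
  Pd branch = 1.77·Pd^0.52·e^(0.02·RH+f) = 5.093 μm/a
  Sd branch = 0.102·Sd^0.62·e^(0.033·RH+0.04·T) = 23.57 μm/a
  sum: 5.093 + 23.57 → r_corr = 28.66 μm/a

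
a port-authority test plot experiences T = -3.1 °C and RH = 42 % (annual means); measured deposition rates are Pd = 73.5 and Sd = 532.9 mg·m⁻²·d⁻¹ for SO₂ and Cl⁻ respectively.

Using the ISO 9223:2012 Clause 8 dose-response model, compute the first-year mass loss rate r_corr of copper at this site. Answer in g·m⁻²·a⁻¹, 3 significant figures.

r_corr = 2.28 g·m⁻²·a⁻¹

copper: temperature factor f = +0.126·(-13.1) = -1.6506
  Pd branch = 0.0053·Pd^0.26·e^(0.059·RH+f) = 0.03705 μm/a
  Sd branch = 0.01025·Sd^0.27·e^(0.036·RH+0.049·T) = 0.2176 μm/a
  r_corr = 0.03705 + 0.2176 = 0.2546 μm/a
Convert to mass loss: 0.2546 μm/a × 8.96 g/cm³ = 2.281 g·m⁻²·a⁻¹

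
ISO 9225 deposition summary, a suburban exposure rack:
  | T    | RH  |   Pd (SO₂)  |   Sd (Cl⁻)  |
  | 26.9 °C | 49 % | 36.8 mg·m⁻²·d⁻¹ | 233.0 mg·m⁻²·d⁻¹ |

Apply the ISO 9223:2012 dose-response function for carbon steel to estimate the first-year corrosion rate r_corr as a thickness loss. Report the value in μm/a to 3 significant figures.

carbon steel: T>10 °C ⇒ hinge -0.054·(26.9−10) = -0.9126
  SO₂ term: 1.77·36.8^0.52·exp(0.02·49-0.9126) = 12.34
  Sd branch = 0.102·Sd^0.62·e^(0.033·RH+0.04·T) = 44.25 μm/a
  sum: 12.34 + 44.25 → r_corr = 56.6 μm/a

r_corr = 56.6 μm/a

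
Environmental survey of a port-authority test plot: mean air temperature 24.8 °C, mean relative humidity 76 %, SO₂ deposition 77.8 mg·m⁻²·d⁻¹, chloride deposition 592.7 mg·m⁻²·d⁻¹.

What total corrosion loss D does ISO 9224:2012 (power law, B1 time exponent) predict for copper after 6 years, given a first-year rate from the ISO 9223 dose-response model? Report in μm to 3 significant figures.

copper: temperature factor f = -0.080·(14.8) = -1.1840
  SO₂ term: 0.0053·77.8^0.26·exp(0.059·76-1.1840) = 0.4458
  Cl⁻ term: 0.01025·592.7^0.27·exp(0.036·76+0.049·24.8) = 2.988
  r_corr = 0.4458 + 2.988 = 3.434 μm/a
Power-law: D(6) = r_corr · 6^0.667
  D(6) = 3.434 × 6^0.667 = 3.434 × 3.304 = 11.34 μm

D(6) = 11.3 μm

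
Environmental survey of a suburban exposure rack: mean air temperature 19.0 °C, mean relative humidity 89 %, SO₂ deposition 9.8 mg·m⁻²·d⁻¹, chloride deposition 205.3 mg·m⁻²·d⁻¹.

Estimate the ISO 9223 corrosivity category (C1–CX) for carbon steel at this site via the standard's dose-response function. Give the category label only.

carbon steel: f(T) = -0.054·(T−10) [T>10 °C] = -0.4860
  SO₂ term: 1.77·9.8^0.52·exp(0.02·89-0.4860) = 21.15
  Cl⁻ term: 0.102·205.3^0.62·exp(0.033·89+0.04·19.0) = 111.7
  sum: 21.15 + 111.7 → r_corr = 132.8 μm/a
ISO 9223 Table 2 (carbon steel): 80 < 133 ≤ 200 μm/a ⇒ C5

C5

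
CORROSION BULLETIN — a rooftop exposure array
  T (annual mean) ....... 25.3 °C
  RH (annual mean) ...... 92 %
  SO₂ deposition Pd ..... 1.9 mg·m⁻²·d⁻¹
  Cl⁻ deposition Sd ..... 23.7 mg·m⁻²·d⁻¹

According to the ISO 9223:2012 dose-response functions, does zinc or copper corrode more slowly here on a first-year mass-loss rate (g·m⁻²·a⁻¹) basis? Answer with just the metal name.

zinc: temperature factor f = -0.071·(15.3) = -1.0863
  SO₂ term: 0.0129·1.9^0.44·exp(0.046·92-1.0863) = 0.3976
  Cl⁻ term: 0.0175·23.7^0.57·exp(0.008·92+0.085·25.3) = 1.906
  r_corr = 0.3976 + 1.906 = 2.304 μm/a
  mass loss = 2.304 μm/a × 7.14 g/cm³ = 16.45 g·m⁻²·a⁻¹
copper: f(T) = -0.080·(T−10) [T>10 °C] = -1.2240
  SO₂ term: 0.0053·1.9^0.26·exp(0.059·92-1.2240) = 0.4193
  Cl⁻ term: 0.01025·23.7^0.27·exp(0.036·92+0.049·25.3) = 2.284
  sum: 0.4193 + 2.284 → r_corr = 2.703 μm/a
  mass loss = 2.703 μm/a × 8.96 g/cm³ = 24.22 g·m⁻²·a⁻¹
Ordering by g·m⁻²·a⁻¹: copper (24.2) > zinc (16.5)

zinc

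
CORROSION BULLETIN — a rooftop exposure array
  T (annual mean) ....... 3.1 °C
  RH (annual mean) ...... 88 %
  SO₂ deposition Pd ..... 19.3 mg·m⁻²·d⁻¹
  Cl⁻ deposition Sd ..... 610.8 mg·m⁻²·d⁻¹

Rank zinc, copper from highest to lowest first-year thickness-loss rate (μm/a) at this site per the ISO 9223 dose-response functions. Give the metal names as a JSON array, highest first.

["zinc", "copper"]

zinc: T≤10 °C ⇒ hinge +0.038·(3.1−10) = -0.2622
  sulphur-dioxide contribution → 2.091 μm/a
  chloride contribution → 1.783 μm/a
  ⇒ r_corr(zinc) = 3.874 μm/a
copper: temperature factor f = +0.126·(-6.9) = -0.8694
  sulphur-dioxide contribution → 0.8626 μm/a
  chloride contribution → 1.602 μm/a
  ⇒ r_corr(copper) = 2.465 μm/a
Ordering by μm/a: zinc (3.87) > copper (2.46)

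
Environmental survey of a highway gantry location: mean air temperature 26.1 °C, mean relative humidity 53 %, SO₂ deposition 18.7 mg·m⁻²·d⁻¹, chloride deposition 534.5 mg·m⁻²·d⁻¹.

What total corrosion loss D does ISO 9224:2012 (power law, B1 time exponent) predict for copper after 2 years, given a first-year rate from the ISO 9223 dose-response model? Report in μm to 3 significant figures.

copper: temperature factor f = -0.080·(16.1) = -1.2880
  Pd branch = 0.0053·Pd^0.26·e^(0.059·RH+f) = 0.07139 μm/a
  Cl⁻ term: 0.01025·534.5^0.27·exp(0.036·53+0.049·26.1) = 1.353
  sum: 0.07139 + 1.353 → r_corr = 1.424 μm/a
Power-law: D(2) = r_corr · 2^0.667
  D(2) = 1.424 × 2^0.667 = 1.424 × 1.588 = 2.262 μm

D(2) = 2.26 μm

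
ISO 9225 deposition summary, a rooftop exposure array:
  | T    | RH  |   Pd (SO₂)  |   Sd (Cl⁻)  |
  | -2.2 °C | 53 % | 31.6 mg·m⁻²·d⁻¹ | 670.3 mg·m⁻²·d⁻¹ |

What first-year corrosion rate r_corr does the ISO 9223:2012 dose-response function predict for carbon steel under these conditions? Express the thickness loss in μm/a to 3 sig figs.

r_corr = 35.3 μm/a

carbon steel: temperature factor f = +0.150·(-12.2) = -1.8300
  Pd branch = 1.77·Pd^0.52·e^(0.02·RH+f) = 4.936 μm/a
  Sd branch = 0.102·Sd^0.62·e^(0.033·RH+0.04·T) = 30.36 μm/a
  r_corr = 4.936 + 30.36 = 35.29 μm/a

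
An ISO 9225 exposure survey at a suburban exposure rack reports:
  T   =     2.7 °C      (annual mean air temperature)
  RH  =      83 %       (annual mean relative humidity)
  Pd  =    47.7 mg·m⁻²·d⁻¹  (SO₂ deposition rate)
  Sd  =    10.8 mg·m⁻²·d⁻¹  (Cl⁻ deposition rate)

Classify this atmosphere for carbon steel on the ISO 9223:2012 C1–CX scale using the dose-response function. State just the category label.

C3

carbon steel: temperature factor f = +0.150·(-7.3) = -1.0950
  Pd branch = 1.77·Pd^0.52·e^(0.02·RH+f) = 23.24 μm/a
  Sd branch = 0.102·Sd^0.62·e^(0.033·RH+0.04·T) = 7.687 μm/a
  r_corr = 23.24 + 7.687 = 30.92 μm/a
ISO 9223 Table 2 (carbon steel): 25 < 30.9 ≤ 50 μm/a ⇒ C3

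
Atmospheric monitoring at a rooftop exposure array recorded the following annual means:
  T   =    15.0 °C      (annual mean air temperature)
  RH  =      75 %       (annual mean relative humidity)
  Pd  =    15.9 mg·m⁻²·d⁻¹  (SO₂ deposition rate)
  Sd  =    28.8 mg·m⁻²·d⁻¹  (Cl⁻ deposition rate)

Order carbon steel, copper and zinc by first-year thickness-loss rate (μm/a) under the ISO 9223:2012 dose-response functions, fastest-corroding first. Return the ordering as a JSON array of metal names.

["carbon steel", "zinc", "copper"]

carbon steel: T>10 °C ⇒ hinge -0.054·(15.0−10) = -0.2700
  sulphur-dioxide contribution → 25.52 μm/a
  chloride contribution → 17.74 μm/a
  ⇒ r_corr(carbon steel) = 43.26 μm/a
copper: f(T) = -0.080·(T−10) [T>10 °C] = -0.4000
  sulphur-dioxide contribution → 0.6091 μm/a
  chloride contribution → 0.7881 μm/a
  total first-year rate 1.397 μm/a
zinc: f(T) = -0.071·(T−10) [T>10 °C] = -0.3550
  sulphur-dioxide contribution → 0.9624 μm/a
  chloride contribution → 0.7748 μm/a
  ⇒ r_corr(zinc) = 1.737 μm/a
Ordering by μm/a: carbon steel (43.3) > zinc (1.74) > copper (1.4)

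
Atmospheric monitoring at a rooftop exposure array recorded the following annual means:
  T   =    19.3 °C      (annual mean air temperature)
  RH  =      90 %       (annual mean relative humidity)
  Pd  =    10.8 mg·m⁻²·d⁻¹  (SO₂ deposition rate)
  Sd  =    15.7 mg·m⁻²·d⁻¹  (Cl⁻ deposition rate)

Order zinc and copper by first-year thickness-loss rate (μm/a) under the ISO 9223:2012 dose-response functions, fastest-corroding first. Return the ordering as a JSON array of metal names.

zinc: f(T) = -0.071·(T−10) [T>10 °C] = -0.6603
  Pd branch = 0.0129·Pd^0.44·e^(0.046·RH+f) = 1.193 μm/a
  Sd branch = 0.0175·Sd^0.57·e^(0.008·RH+0.085·T) = 0.8909 μm/a
  r_corr = 1.193 + 0.8909 = 2.084 μm/a
copper: f(T) = -0.080·(T−10) [T>10 °C] = -0.7440
  SO₂ term: 0.0053·10.8^0.26·exp(0.059·90-0.7440) = 0.9461
  Sd branch = 0.01025·Sd^0.27·e^(0.036·RH+0.049·T) = 1.417 μm/a
  sum: 0.9461 + 1.417 → r_corr = 2.363 μm/a
Ordering by μm/a: copper (2.36) > zinc (2.08)

["copper", "zinc"]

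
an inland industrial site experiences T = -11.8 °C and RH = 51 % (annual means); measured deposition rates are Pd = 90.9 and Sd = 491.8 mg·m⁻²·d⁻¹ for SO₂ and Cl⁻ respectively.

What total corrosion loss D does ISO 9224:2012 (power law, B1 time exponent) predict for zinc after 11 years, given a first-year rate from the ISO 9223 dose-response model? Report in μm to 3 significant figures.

D(11) = 5.33 μm

zinc: temperature factor f = +0.038·(-21.8) = -0.8284
  SO₂ term: 0.0129·90.9^0.44·exp(0.046·51-0.8284) = 0.428
  Sd branch = 0.0175·Sd^0.57·e^(0.008·RH+0.085·T) = 0.3303 μm/a
  r_corr = 0.428 + 0.3303 = 0.7583 μm/a
Long-term exponent b (ISO 9224 Table 2, B1) = 0.813
  D(11) = 0.7583 × 11^0.813 = 0.7583 × 7.025 = 5.327 μm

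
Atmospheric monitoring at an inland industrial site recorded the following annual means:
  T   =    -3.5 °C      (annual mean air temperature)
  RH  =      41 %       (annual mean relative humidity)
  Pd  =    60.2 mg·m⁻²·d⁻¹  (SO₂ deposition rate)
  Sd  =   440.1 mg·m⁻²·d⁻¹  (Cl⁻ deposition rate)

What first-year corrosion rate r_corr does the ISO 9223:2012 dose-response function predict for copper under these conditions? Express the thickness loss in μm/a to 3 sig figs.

copper: f(T) = +0.126·(T−10) [T≤10 °C] = -1.7010
  Pd branch = 0.0053·Pd^0.26·e^(0.059·RH+f) = 0.03154 μm/a
  Sd branch = 0.01025·Sd^0.27·e^(0.036·RH+0.049·T) = 0.1954 μm/a
  sum: 0.03154 + 0.1954 → r_corr = 0.227 μm/a

r_corr = 0.227 μm/a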